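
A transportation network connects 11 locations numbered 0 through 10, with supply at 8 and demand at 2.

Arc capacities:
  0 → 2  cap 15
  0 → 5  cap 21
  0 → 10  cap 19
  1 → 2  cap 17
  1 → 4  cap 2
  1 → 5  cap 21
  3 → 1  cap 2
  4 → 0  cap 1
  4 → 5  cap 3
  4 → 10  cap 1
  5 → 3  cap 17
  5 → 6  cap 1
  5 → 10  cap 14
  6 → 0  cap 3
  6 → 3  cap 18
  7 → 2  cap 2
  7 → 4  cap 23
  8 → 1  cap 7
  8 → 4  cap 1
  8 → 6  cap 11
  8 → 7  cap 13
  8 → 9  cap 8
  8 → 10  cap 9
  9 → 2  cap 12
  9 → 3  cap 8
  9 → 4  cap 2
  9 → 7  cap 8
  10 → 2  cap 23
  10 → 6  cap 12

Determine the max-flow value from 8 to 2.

Maximum flow value: 36

augment #1: 8→1→2 bottleneck 7, total now 7
augment #2: 8→7→2 bottleneck 2, total now 9
augment #3: 8→9→2 bottleneck 8, total now 17
augment #4: 8→10→2 bottleneck 9, total now 26
augment #5: 8→4→0→2 bottleneck 1, total now 27
augment #6: 8→6→0→2 bottleneck 3, total now 30
augment #7: 8→6→3→1→2 bottleneck 2, total now 32
augment #8: 8→7→4→10→2 bottleneck 1, total now 33
augment #9: 8→7→4→5→10→2 bottleneck 3, total now 36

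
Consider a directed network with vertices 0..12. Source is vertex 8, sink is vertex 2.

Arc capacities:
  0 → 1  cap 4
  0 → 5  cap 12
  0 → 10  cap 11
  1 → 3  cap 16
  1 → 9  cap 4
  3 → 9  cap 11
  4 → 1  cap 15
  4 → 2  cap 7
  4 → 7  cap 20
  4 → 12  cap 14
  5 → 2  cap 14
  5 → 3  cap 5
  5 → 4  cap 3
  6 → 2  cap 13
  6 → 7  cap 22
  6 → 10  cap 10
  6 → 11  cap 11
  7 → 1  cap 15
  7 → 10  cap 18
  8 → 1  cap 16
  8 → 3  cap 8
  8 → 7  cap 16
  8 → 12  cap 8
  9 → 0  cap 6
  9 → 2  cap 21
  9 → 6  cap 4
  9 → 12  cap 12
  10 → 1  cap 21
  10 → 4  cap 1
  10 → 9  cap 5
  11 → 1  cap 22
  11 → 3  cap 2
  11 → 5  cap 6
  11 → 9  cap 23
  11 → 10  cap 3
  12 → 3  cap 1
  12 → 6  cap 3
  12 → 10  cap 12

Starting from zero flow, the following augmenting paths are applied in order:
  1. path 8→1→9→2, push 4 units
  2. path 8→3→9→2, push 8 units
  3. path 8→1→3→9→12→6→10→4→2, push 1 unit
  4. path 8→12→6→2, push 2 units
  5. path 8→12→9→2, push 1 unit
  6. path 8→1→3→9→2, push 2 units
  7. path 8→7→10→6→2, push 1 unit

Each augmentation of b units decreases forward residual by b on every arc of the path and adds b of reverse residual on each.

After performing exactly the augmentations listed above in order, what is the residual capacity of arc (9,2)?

Residual capacity of (9,2): 6

after path 1 (8→1→9→2, push 4): res(9,2)=17
after path 2 (8→3→9→2, push 8): res(9,2)=9
after path 3 (8→1→3→9→12→6→10→4→2, push 1): res(9,2)=9
after path 4 (8→12→6→2, push 2): res(9,2)=9
after path 5 (8→12→9→2, push 1): res(9,2)=8
after path 6 (8→1→3→9→2, push 2): res(9,2)=6
after path 7 (8→7→10→6→2, push 1): res(9,2)=6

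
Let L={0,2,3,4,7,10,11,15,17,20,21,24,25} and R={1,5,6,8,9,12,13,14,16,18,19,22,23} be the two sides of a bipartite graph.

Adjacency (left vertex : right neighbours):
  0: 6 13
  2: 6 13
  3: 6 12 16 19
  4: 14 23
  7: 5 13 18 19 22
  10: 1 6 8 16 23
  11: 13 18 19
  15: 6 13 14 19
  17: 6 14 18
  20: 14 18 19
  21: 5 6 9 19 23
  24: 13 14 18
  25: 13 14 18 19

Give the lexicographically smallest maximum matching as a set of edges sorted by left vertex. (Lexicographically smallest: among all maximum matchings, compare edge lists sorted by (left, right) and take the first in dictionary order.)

|M| = 10 (so the lex-smallest maximum matching has 10 edges)
process left vertices in ascending order; for each, take the smallest-labelled available neighbour that still permits 10 edges overall, or leave it unmatched if none does
lex-smallest matching: {0-6, 2-13, 3-12, 4-23, 7-5, 10-1, 11-18, 15-14, 20-19, 21-9}

Lex-smallest maximum matching: {(0,6), (2,13), (3,12), (4,23), (7,5), (10,1), (11,18), (15,14), (20,19), (21,9)}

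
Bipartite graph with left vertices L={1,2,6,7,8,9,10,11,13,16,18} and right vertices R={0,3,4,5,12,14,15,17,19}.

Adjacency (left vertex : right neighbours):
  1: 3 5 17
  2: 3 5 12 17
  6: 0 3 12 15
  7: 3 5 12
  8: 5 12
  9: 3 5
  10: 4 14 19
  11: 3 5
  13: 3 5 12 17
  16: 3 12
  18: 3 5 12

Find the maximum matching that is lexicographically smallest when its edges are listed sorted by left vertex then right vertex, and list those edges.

|M| = 6 (so the lex-smallest maximum matching has 6 edges)
process left vertices in ascending order; for each, take the smallest-labelled available neighbour that still permits 6 edges overall, or leave it unmatched if none does
lex-smallest matching: {1-3, 2-5, 6-0, 7-12, 10-4, 13-17}

Lex-smallest maximum matching: {(1,3), (2,5), (6,0), (7,12), (10,4), (13,17)}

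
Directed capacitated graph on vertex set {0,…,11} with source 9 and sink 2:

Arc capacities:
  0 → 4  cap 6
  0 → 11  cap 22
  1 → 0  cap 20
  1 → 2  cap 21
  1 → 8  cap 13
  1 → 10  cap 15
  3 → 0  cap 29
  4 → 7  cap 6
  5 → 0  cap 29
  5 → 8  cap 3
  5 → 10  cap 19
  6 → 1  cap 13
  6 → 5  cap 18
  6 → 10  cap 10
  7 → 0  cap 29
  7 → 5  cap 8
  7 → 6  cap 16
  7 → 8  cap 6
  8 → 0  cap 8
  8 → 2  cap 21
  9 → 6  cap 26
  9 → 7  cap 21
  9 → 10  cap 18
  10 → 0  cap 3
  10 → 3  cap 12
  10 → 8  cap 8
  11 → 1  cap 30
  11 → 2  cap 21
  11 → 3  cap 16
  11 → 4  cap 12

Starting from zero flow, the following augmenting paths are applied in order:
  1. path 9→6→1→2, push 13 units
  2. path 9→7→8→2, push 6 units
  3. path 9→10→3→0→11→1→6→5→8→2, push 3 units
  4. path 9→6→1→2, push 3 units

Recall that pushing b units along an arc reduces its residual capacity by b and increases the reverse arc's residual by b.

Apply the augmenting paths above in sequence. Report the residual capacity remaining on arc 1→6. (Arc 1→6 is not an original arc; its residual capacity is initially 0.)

after path 1 (9→6→1→2, push 13): res(1,6)=13
after path 2 (9→7→8→2, push 6): res(1,6)=13
after path 3 (9→10→3→0→11→1→6→5→8→2, push 3): res(1,6)=10
after path 4 (9→6→1→2, push 3): res(1,6)=13

Residual capacity of (1,6): 13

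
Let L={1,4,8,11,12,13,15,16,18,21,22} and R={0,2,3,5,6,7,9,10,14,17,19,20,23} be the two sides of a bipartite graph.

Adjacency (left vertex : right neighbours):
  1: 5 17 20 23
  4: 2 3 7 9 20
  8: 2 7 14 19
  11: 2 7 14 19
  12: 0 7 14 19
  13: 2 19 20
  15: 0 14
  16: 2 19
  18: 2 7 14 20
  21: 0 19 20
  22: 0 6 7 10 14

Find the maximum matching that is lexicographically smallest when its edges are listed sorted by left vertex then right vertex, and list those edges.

Lex-smallest maximum matching: {(1,5), (4,3), (8,2), (11,7), (12,0), (13,19), (15,14), (18,20), (22,6)}

|M| = 9 (so the lex-smallest maximum matching has 9 edges)
process left vertices in ascending order; for each, take the smallest-labelled available neighbour that still permits 9 edges overall, or leave it unmatched if none does
lex-smallest matching: {1-5, 4-3, 8-2, 11-7, 12-0, 13-19, 15-14, 18-20, 22-6}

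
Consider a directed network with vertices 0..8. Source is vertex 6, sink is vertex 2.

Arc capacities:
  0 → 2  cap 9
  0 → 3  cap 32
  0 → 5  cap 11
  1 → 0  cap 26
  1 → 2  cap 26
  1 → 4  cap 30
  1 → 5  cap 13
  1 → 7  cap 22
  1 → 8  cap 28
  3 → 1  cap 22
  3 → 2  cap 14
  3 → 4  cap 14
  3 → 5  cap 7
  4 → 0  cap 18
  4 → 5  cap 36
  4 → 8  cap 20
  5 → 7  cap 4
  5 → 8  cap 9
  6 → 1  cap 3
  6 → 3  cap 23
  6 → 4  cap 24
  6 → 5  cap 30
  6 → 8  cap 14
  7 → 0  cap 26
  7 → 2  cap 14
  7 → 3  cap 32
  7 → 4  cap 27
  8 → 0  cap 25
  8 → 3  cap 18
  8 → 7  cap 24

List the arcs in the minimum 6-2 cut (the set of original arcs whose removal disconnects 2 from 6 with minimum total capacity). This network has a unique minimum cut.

augment #1: 6→1→2 push 3
augment #2: 6→3→2 push 14
augment #3: 6→3→1→2 push 9
augment #4: 6→4→0→2 push 9
augment #5: 6→5→7→2 push 4
augment #6: 6→8→7→2 push 10
augment #7: 6→8→3→1→2 push 4
augment #8: 6→4→0→3→1→2 push 9
max flow = 62; residual-reachable set from 6 gives S-side
cut edges (S→T): {(0,2), (3,1), (3,2), (6,1), (7,2)} total cap 62

Min-cut arcs: {(0,2), (3,1), (3,2), (6,1), (7,2)} (total capacity 62)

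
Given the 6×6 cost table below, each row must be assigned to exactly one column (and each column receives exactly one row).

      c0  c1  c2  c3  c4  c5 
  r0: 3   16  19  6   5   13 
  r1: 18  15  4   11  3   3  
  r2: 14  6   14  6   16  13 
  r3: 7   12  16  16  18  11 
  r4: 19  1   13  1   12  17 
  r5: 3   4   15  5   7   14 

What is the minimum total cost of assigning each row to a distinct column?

Minimum assignment cost: 30

one of 2 optimal assignments: row0→col4 (cost 5), row1→col2 (cost 4), row2→col1 (cost 6), row3→col5 (cost 11), row4→col3 (cost 1), row5→col0 (cost 3)
total = 5 + 4 + 6 + 11 + 1 + 3 = 30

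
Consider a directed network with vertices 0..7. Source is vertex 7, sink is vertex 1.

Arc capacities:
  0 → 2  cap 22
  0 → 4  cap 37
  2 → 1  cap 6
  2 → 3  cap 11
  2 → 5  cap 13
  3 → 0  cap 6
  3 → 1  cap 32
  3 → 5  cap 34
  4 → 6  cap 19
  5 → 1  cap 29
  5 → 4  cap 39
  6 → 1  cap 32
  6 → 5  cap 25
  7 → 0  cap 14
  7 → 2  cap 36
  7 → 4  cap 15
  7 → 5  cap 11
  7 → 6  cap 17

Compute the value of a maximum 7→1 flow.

Maximum flow value: 77

augment #1: 7→2→1 bottleneck 6, total now 6
augment #2: 7→5→1 bottleneck 11, total now 17
augment #3: 7→6→1 bottleneck 17, total now 34
augment #4: 7→2→3→1 bottleneck 11, total now 45
augment #5: 7→2→5→1 bottleneck 13, total now 58
augment #6: 7→4→6→1 bottleneck 15, total now 73
augment #7: 7→0→4→6→5→1 bottleneck 4, total now 77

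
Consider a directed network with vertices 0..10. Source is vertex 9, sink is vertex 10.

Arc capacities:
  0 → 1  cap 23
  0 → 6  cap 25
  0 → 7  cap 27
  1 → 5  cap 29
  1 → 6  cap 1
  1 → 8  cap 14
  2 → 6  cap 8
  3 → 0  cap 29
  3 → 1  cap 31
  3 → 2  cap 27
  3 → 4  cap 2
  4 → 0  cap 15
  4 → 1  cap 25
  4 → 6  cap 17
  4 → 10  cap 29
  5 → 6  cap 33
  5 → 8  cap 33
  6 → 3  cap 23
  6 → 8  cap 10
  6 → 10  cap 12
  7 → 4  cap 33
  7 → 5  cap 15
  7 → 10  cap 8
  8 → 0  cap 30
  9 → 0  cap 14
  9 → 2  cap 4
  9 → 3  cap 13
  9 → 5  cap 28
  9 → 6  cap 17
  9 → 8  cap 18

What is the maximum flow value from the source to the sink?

augment #1: 9→6→10 bottleneck 12, total now 12
augment #2: 9→0→7→10 bottleneck 8, total now 20
augment #3: 9→3→4→10 bottleneck 2, total now 22
augment #4: 9→0→7→4→10 bottleneck 6, total now 28
augment #5: 9→3→0→7→4→10 bottleneck 11, total now 39
augment #6: 9→8→0→7→4→10 bottleneck 2, total now 41

Maximum flow value: 41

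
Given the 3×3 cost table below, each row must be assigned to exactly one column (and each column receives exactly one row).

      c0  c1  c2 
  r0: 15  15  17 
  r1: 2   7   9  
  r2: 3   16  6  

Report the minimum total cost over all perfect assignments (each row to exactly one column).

optimal assignment: row0→col1 (cost 15), row1→col0 (cost 2), row2→col2 (cost 6)
total = 15 + 2 + 6 = 23

Minimum assignment cost: 23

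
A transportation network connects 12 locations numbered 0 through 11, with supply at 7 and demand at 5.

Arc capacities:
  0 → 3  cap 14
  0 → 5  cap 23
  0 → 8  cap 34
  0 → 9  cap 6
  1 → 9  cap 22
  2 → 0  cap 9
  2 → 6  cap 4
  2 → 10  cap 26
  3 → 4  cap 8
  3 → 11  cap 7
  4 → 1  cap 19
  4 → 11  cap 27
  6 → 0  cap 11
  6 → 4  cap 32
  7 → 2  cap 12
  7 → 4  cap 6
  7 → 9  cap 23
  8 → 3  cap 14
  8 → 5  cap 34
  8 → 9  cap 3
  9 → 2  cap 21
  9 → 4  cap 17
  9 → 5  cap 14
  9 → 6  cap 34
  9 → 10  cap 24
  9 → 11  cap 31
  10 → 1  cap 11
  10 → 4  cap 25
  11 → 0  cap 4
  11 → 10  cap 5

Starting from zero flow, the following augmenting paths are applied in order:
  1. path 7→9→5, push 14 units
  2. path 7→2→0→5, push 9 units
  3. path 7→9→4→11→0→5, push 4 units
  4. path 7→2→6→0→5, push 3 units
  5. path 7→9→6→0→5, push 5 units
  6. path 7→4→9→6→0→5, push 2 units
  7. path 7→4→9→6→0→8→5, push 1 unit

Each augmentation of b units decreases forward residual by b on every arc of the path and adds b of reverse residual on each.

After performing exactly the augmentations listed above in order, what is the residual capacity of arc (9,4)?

Residual capacity of (9,4): 16

after path 1 (7→9→5, push 14): res(9,4)=17
after path 2 (7→2→0→5, push 9): res(9,4)=17
after path 3 (7→9→4→11→0→5, push 4): res(9,4)=13
after path 4 (7→2→6→0→5, push 3): res(9,4)=13
after path 5 (7→9→6→0→5, push 5): res(9,4)=13
after path 6 (7→4→9→6→0→5, push 2): res(9,4)=15
after path 7 (7→4→9→6→0→8→5, push 1): res(9,4)=16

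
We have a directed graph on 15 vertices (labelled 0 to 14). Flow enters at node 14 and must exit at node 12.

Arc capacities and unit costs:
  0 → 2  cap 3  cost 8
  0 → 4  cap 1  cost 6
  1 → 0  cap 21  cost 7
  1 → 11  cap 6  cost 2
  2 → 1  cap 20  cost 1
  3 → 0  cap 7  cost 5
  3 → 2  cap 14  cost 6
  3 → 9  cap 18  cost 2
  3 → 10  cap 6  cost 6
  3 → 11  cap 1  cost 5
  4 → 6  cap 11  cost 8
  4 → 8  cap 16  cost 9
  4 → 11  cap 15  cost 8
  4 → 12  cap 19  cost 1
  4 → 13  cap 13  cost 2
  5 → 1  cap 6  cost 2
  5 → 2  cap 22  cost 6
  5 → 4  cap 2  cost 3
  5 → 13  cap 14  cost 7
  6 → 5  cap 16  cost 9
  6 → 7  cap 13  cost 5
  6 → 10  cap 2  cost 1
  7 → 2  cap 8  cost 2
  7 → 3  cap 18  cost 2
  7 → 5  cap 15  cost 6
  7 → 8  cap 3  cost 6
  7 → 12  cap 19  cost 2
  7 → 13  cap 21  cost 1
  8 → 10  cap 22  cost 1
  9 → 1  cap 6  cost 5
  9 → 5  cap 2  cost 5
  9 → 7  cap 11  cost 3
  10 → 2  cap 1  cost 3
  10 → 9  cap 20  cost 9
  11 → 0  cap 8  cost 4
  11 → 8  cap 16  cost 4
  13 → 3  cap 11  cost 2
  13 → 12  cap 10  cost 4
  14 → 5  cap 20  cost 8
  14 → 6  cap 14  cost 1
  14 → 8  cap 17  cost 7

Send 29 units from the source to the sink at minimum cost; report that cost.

Minimum cost for 29 units: 400

shortest-cost path #1: 14→6→7→12 push 13 @ unit cost 8 (adds 104)
shortest-cost path #2: 14→5→4→12 push 2 @ unit cost 12 (adds 24)
shortest-cost path #3: 14→6→10→9→7→12 push 1 @ unit cost 16 (adds 16)
shortest-cost path #4: 14→5→13→12 push 10 @ unit cost 19 (adds 190)
shortest-cost path #5: 14→8→10→9→7→12 push 3 @ unit cost 22 (adds 66)
total cost = 400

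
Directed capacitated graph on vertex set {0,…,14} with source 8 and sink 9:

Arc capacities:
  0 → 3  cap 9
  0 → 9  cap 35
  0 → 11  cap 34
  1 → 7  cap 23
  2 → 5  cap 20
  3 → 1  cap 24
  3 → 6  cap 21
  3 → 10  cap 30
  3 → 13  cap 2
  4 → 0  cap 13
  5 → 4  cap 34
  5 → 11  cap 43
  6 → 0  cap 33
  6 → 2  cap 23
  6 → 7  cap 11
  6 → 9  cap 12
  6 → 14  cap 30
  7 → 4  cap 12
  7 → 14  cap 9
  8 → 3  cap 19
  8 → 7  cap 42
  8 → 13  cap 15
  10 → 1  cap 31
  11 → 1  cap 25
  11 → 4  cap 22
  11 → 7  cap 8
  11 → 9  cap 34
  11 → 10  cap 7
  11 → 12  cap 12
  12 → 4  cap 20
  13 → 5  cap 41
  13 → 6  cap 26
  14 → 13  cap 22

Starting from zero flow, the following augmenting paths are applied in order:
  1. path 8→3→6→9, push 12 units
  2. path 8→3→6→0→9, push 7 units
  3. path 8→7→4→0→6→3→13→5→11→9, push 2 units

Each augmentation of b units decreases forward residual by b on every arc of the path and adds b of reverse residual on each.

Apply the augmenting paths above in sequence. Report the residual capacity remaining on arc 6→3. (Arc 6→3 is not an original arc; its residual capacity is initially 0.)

Residual capacity of (6,3): 17

after path 1 (8→3→6→9, push 12): res(6,3)=12
after path 2 (8→3→6→0→9, push 7): res(6,3)=19
after path 3 (8→7→4→0→6→3→13→5→11→9, push 2): res(6,3)=17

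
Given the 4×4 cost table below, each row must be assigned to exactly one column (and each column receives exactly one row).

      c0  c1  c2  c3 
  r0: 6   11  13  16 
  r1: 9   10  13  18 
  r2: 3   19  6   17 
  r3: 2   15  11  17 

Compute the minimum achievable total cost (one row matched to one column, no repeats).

Minimum assignment cost: 34

optimal assignment: row0→col3 (cost 16), row1→col1 (cost 10), row2→col2 (cost 6), row3→col0 (cost 2)
total = 16 + 10 + 6 + 2 = 34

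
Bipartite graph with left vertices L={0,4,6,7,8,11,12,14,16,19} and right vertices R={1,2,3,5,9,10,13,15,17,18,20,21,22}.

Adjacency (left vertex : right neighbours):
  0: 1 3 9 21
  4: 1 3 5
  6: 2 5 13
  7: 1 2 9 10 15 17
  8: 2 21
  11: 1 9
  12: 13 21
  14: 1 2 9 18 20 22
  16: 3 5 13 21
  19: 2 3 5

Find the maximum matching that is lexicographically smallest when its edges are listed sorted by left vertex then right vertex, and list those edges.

Lex-smallest maximum matching: {(0,1), (4,3), (6,2), (7,10), (8,21), (11,9), (12,13), (14,18), (16,5)}

|M| = 9 (so the lex-smallest maximum matching has 9 edges)
process left vertices in ascending order; for each, take the smallest-labelled available neighbour that still permits 9 edges overall, or leave it unmatched if none does
lex-smallest matching: {0-1, 4-3, 6-2, 7-10, 8-21, 11-9, 12-13, 14-18, 16-5}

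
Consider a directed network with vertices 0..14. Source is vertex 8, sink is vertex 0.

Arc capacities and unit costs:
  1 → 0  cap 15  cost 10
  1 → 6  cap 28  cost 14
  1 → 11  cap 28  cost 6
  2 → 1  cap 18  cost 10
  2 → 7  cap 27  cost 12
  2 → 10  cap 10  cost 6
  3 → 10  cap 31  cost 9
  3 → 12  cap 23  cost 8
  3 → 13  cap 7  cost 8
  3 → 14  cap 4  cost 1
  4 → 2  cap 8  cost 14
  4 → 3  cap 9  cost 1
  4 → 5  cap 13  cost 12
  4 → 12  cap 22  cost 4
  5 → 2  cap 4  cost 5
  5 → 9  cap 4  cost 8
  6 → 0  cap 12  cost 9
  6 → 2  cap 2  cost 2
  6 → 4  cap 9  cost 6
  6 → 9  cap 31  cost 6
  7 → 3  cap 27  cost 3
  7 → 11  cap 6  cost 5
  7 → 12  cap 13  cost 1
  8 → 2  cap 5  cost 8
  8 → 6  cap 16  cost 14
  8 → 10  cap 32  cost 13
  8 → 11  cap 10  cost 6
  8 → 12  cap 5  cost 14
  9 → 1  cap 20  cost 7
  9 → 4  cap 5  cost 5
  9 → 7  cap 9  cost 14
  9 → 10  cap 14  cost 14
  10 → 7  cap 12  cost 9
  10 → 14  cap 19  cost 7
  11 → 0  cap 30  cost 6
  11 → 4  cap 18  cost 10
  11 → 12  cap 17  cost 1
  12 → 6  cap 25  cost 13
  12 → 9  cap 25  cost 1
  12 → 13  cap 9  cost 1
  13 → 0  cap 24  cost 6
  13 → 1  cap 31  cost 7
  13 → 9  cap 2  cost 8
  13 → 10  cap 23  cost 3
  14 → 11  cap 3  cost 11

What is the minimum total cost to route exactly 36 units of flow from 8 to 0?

shortest-cost path #1: 8→11→0 push 10 @ unit cost 12 (adds 120)
shortest-cost path #2: 8→12→13→0 push 5 @ unit cost 21 (adds 105)
shortest-cost path #3: 8→6→0 push 12 @ unit cost 23 (adds 276)
shortest-cost path #4: 8→2→7→12→13→0 push 4 @ unit cost 28 (adds 112)
shortest-cost path #5: 8→2→1→0 push 1 @ unit cost 28 (adds 28)
shortest-cost path #6: 8→10→7→2→1→0 push 4 @ unit cost 30 (adds 120)
total cost = 761

Minimum cost for 36 units: 761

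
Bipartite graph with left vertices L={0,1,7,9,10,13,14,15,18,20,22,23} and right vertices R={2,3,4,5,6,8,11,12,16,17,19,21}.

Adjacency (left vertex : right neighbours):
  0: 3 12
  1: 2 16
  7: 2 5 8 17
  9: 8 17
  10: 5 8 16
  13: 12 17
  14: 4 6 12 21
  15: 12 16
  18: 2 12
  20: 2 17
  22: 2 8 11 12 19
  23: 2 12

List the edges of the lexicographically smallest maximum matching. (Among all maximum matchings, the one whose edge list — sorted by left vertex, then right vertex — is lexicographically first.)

|M| = 9 (so the lex-smallest maximum matching has 9 edges)
process left vertices in ascending order; for each, take the smallest-labelled available neighbour that still permits 9 edges overall, or leave it unmatched if none does
lex-smallest matching: {0-3, 1-2, 7-5, 9-8, 10-16, 13-12, 14-4, 20-17, 22-11}

Lex-smallest maximum matching: {(0,3), (1,2), (7,5), (9,8), (10,16), (13,12), (14,4), (20,17), (22,11)}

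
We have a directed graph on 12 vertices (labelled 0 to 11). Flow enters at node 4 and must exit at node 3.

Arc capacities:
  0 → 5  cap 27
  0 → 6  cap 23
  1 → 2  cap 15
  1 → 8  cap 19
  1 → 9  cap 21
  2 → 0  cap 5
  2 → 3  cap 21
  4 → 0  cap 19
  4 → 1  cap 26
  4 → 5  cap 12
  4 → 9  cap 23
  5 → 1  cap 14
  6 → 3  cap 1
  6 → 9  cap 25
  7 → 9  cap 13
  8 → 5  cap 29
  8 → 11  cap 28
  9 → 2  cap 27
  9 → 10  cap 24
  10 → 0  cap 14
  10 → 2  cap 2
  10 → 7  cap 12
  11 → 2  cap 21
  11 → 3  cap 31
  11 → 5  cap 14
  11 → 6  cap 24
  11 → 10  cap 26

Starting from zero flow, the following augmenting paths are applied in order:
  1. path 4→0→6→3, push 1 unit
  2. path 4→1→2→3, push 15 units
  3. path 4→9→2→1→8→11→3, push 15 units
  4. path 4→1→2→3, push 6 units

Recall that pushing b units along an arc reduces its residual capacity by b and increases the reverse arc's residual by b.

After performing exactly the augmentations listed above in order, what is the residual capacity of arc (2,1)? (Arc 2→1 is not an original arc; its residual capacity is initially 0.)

after path 1 (4→0→6→3, push 1): res(2,1)=0
after path 2 (4→1→2→3, push 15): res(2,1)=15
after path 3 (4→9→2→1→8→11→3, push 15): res(2,1)=0
after path 4 (4→1→2→3, push 6): res(2,1)=6

Residual capacity of (2,1): 6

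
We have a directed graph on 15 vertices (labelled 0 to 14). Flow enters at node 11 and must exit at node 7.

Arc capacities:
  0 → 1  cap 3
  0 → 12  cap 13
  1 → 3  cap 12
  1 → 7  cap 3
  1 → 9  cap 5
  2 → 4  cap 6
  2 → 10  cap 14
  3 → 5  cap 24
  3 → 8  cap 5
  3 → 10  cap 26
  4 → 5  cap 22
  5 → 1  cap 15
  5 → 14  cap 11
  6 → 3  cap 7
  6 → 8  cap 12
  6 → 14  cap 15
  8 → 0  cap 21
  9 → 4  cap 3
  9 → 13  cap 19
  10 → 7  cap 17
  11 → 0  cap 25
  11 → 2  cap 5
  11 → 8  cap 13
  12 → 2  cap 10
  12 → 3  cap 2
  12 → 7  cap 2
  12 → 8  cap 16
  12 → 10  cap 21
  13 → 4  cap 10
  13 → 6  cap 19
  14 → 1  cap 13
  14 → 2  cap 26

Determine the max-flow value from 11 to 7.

Maximum flow value: 21

augment #1: 11→0→1→7 bottleneck 3, total now 3
augment #2: 11→0→12→7 bottleneck 2, total now 5
augment #3: 11→2→10→7 bottleneck 5, total now 10
augment #4: 11→0→12→10→7 bottleneck 11, total now 21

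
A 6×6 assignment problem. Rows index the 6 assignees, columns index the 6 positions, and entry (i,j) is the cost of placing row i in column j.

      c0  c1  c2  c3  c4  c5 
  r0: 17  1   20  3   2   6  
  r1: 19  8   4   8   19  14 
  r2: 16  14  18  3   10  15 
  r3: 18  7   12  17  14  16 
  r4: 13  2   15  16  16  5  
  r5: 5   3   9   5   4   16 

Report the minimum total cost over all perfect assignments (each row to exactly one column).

optimal assignment: row0→col4 (cost 2), row1→col2 (cost 4), row2→col3 (cost 3), row3→col1 (cost 7), row4→col5 (cost 5), row5→col0 (cost 5)
total = 2 + 4 + 3 + 7 + 5 + 5 = 26

Minimum assignment cost: 26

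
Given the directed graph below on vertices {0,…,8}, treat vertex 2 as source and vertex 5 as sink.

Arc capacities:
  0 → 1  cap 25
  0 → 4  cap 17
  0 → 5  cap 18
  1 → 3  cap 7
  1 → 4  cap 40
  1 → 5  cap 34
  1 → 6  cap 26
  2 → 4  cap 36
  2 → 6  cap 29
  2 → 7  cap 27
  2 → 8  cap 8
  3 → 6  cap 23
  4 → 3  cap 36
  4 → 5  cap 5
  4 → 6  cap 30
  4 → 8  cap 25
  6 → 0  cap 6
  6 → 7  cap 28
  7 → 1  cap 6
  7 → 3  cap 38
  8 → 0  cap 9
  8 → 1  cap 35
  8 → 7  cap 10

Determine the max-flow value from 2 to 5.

augment #1: 2→4→5 bottleneck 5, total now 5
augment #2: 2→6→0→5 bottleneck 6, total now 11
augment #3: 2→7→1→5 bottleneck 6, total now 17
augment #4: 2→8→0→5 bottleneck 8, total now 25
augment #5: 2→4→8→0→5 bottleneck 1, total now 26
augment #6: 2→4→8→1→5 bottleneck 24, total now 50

Maximum flow value: 50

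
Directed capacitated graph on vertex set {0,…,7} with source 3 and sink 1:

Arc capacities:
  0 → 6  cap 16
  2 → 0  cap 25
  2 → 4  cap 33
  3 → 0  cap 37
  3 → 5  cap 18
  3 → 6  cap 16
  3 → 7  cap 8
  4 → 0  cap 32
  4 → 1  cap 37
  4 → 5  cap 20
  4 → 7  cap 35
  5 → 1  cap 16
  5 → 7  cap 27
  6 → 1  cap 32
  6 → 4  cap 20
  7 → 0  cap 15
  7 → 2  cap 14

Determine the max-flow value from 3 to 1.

augment #1: 3→5→1 bottleneck 16, total now 16
augment #2: 3→6→1 bottleneck 16, total now 32
augment #3: 3→0→6→1 bottleneck 16, total now 48
augment #4: 3→7→2→4→1 bottleneck 8, total now 56
augment #5: 3→5→7→2→4→1 bottleneck 2, total now 58

Maximum flow value: 58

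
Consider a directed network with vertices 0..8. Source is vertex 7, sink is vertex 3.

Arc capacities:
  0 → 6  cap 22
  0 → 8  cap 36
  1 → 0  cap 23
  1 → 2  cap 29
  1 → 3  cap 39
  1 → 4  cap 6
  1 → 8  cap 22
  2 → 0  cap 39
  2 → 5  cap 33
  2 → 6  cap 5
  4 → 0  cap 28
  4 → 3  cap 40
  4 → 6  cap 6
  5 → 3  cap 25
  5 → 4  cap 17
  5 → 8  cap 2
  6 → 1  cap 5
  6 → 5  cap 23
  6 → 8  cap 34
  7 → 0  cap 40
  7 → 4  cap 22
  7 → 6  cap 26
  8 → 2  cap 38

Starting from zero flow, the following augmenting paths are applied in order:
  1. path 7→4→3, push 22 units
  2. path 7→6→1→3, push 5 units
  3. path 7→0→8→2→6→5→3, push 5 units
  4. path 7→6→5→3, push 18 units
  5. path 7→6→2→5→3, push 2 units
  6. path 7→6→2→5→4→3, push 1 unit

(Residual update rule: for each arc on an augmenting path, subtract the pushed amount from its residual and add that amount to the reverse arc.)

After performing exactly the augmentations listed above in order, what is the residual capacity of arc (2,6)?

after path 1 (7→4→3, push 22): res(2,6)=5
after path 2 (7→6→1→3, push 5): res(2,6)=5
after path 3 (7→0→8→2→6→5→3, push 5): res(2,6)=0
after path 4 (7→6→5→3, push 18): res(2,6)=0
after path 5 (7→6→2→5→3, push 2): res(2,6)=2
after path 6 (7→6→2→5→4→3, push 1): res(2,6)=3

Residual capacity of (2,6): 3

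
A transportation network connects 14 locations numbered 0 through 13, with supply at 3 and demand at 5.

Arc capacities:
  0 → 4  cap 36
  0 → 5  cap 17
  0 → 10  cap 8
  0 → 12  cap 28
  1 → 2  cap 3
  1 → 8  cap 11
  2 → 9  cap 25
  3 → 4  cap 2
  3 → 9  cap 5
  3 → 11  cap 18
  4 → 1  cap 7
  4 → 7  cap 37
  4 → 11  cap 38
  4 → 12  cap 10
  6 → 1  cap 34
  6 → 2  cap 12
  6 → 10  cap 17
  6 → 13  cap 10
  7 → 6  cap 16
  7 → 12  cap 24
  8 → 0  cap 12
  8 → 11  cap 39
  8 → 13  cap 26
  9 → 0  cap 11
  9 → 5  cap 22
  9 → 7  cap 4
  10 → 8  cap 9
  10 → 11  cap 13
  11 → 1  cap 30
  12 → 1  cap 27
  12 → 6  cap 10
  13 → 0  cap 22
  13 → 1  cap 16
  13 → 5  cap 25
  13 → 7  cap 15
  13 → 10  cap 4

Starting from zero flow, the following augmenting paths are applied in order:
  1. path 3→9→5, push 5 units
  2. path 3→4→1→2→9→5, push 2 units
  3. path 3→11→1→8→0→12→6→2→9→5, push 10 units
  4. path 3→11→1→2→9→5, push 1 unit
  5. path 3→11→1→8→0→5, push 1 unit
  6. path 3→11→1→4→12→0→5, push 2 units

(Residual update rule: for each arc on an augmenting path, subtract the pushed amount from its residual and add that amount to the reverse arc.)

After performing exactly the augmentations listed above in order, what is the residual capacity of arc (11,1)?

after path 1 (3→9→5, push 5): res(11,1)=30
after path 2 (3→4→1→2→9→5, push 2): res(11,1)=30
after path 3 (3→11→1→8→0→12→6→2→9→5, push 10): res(11,1)=20
after path 4 (3→11→1→2→9→5, push 1): res(11,1)=19
after path 5 (3→11→1→8→0→5, push 1): res(11,1)=18
after path 6 (3→11→1→4→12→0→5, push 2): res(11,1)=16

Residual capacity of (11,1): 16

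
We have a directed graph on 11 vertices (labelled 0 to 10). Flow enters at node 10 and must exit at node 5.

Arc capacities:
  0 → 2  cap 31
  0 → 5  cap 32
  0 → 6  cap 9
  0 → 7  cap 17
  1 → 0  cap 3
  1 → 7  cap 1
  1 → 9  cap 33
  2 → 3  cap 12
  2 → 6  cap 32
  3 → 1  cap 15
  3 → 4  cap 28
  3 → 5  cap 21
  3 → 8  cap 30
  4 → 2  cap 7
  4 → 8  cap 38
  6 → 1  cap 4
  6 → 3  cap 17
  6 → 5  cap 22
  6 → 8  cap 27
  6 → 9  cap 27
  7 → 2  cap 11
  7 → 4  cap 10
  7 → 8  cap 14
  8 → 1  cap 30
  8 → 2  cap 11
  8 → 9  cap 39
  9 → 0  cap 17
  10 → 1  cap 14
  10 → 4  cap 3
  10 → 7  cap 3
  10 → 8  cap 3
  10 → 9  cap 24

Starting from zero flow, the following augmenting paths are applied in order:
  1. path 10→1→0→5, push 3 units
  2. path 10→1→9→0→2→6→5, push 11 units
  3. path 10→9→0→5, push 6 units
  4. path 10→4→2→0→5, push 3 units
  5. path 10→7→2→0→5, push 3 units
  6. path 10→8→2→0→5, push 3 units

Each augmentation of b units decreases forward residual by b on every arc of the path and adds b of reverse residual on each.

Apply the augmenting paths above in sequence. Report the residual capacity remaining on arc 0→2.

after path 1 (10→1→0→5, push 3): res(0,2)=31
after path 2 (10→1→9→0→2→6→5, push 11): res(0,2)=20
after path 3 (10→9→0→5, push 6): res(0,2)=20
after path 4 (10→4→2→0→5, push 3): res(0,2)=23
after path 5 (10→7→2→0→5, push 3): res(0,2)=26
after path 6 (10→8→2→0→5, push 3): res(0,2)=29

Residual capacity of (0,2): 29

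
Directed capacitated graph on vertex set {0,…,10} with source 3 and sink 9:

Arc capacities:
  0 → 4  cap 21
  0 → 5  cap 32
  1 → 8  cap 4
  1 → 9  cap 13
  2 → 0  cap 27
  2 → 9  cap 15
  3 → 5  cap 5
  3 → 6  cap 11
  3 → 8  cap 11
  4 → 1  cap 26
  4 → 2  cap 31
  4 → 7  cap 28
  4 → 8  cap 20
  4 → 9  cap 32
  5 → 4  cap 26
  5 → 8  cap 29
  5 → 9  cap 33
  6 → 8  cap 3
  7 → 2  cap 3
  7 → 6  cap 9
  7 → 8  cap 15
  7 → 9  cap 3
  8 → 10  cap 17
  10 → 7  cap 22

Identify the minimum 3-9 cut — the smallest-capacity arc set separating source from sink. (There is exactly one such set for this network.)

Min-cut arcs: {(3,5), (7,2), (7,9)} (total capacity 11)

augment #1: 3→5→9 push 5
augment #2: 3→8→10→7→9 push 3
augment #3: 3→8→10→7→2→9 push 3
max flow = 11; residual-reachable set from 3 gives S-side
cut edges (S→T): {(3,5), (7,2), (7,9)} total cap 11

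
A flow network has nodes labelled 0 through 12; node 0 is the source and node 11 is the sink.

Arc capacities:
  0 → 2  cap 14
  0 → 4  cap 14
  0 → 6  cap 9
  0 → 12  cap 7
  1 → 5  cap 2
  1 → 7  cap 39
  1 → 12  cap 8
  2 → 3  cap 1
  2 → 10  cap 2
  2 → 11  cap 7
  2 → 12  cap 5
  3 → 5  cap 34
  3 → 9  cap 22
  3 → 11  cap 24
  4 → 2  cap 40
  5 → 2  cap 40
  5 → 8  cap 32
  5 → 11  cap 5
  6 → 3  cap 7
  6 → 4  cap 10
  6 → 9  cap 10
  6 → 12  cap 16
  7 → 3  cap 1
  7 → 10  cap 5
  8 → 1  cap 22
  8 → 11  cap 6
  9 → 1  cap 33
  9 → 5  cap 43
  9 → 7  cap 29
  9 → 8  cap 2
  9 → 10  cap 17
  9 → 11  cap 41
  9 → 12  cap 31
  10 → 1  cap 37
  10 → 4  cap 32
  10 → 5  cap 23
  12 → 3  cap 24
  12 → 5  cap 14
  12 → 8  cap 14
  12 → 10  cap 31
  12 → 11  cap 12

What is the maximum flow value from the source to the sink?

augment #1: 0→2→11 bottleneck 7, total now 7
augment #2: 0→12→11 bottleneck 7, total now 14
augment #3: 0→2→3→11 bottleneck 1, total now 15
augment #4: 0→2→12→11 bottleneck 5, total now 20
augment #5: 0→6→3→11 bottleneck 7, total now 27
augment #6: 0→6→9→11 bottleneck 2, total now 29
augment #7: 0→2→10→5→11 bottleneck 1, total now 30
augment #8: 0→4→2→10→5→11 bottleneck 1, total now 31

Maximum flow value: 31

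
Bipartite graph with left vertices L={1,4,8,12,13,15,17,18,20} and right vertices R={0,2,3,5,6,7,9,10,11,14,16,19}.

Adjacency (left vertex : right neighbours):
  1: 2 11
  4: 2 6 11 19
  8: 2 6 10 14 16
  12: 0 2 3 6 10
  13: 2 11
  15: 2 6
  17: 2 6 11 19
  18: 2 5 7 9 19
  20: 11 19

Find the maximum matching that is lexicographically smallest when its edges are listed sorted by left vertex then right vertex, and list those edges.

Lex-smallest maximum matching: {(1,2), (4,6), (8,10), (12,0), (13,11), (17,19), (18,5)}

|M| = 7 (so the lex-smallest maximum matching has 7 edges)
process left vertices in ascending order; for each, take the smallest-labelled available neighbour that still permits 7 edges overall, or leave it unmatched if none does
lex-smallest matching: {1-2, 4-6, 8-10, 12-0, 13-11, 17-19, 18-5}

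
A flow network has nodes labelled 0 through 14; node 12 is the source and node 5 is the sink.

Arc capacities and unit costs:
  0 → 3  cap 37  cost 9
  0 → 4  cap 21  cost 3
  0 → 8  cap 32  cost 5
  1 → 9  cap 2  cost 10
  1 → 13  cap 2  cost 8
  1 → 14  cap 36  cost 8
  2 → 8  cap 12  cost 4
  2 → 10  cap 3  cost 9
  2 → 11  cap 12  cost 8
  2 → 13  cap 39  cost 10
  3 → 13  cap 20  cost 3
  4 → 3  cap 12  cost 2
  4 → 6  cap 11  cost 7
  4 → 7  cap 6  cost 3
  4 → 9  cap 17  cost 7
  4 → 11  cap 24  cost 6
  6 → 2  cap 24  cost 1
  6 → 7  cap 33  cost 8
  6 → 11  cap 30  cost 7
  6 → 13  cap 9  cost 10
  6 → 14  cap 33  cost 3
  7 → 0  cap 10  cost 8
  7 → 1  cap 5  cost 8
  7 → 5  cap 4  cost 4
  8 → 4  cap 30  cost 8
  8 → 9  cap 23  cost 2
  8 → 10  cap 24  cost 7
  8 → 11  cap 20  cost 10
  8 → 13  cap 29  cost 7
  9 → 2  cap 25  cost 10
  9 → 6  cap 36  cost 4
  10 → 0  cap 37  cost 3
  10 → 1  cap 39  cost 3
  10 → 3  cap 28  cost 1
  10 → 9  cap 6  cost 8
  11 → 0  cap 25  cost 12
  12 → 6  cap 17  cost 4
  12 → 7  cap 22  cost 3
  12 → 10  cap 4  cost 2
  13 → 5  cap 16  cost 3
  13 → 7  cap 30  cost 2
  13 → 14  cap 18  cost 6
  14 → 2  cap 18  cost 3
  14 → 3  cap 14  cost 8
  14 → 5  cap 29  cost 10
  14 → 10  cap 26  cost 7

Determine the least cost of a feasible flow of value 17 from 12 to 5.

shortest-cost path #1: 12→7→5 push 4 @ unit cost 7 (adds 28)
shortest-cost path #2: 12→10→3→13→5 push 4 @ unit cost 9 (adds 36)
shortest-cost path #3: 12→6→13→5 push 9 @ unit cost 17 (adds 153)
total cost = 217

Minimum cost for 17 units: 217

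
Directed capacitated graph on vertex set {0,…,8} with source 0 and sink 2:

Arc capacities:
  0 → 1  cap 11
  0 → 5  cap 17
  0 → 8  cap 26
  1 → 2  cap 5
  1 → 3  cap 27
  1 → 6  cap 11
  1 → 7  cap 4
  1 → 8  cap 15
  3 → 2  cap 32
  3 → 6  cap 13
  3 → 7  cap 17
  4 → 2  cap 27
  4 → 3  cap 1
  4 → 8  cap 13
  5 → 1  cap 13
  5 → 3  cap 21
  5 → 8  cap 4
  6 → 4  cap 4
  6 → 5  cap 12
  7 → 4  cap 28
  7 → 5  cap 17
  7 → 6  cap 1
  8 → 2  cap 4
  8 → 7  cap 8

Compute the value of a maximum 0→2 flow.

Maximum flow value: 40

augment #1: 0→1→2 bottleneck 5, total now 5
augment #2: 0→8→2 bottleneck 4, total now 9
augment #3: 0→1→3→2 bottleneck 6, total now 15
augment #4: 0→5→3→2 bottleneck 17, total now 32
augment #5: 0→8→7→4→2 bottleneck 8, total now 40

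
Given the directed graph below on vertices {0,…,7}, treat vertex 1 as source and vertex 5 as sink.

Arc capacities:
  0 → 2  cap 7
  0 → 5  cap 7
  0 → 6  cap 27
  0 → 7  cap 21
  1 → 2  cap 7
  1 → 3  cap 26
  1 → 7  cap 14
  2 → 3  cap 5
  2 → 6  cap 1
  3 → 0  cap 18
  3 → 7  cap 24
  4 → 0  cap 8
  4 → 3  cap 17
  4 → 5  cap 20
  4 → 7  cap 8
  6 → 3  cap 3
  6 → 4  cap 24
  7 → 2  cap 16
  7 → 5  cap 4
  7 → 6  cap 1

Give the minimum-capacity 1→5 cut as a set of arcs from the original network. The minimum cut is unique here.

Min-cut arcs: {(2,6), (3,0), (7,5), (7,6)} (total capacity 24)

augment #1: 1→7→5 push 4
augment #2: 1→3→0→5 push 7
augment #3: 1→2→6→4→5 push 1
augment #4: 1→7→6→4→5 push 1
augment #5: 1→3→0→6→4→5 push 11
max flow = 24; residual-reachable set from 1 gives S-side
cut edges (S→T): {(2,6), (3,0), (7,5), (7,6)} total cap 24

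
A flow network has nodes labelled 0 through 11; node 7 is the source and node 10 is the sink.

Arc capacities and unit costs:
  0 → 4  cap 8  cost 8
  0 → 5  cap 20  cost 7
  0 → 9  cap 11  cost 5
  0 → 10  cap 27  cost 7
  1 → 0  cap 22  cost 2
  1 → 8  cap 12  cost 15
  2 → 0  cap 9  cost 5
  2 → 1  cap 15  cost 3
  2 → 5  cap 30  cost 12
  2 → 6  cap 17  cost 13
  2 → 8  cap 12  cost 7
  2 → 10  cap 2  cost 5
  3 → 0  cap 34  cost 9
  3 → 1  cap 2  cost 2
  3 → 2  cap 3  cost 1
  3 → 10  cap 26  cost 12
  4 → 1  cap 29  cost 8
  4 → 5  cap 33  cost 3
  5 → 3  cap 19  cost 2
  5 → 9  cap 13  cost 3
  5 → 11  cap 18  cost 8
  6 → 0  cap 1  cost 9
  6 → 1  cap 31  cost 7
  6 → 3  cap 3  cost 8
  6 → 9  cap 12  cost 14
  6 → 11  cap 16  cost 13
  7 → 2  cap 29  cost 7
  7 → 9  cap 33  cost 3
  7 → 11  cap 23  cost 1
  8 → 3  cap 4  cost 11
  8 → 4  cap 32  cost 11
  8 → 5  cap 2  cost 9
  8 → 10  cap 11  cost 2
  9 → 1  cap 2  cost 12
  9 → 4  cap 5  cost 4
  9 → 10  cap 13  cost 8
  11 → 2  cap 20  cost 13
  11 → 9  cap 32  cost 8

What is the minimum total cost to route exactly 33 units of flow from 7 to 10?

shortest-cost path #1: 7→9→10 push 13 @ unit cost 11 (adds 143)
shortest-cost path #2: 7→2→10 push 2 @ unit cost 12 (adds 24)
shortest-cost path #3: 7→2→8→10 push 11 @ unit cost 16 (adds 176)
shortest-cost path #4: 7→2→0→10 push 7 @ unit cost 19 (adds 133)
total cost = 476

Minimum cost for 33 units: 476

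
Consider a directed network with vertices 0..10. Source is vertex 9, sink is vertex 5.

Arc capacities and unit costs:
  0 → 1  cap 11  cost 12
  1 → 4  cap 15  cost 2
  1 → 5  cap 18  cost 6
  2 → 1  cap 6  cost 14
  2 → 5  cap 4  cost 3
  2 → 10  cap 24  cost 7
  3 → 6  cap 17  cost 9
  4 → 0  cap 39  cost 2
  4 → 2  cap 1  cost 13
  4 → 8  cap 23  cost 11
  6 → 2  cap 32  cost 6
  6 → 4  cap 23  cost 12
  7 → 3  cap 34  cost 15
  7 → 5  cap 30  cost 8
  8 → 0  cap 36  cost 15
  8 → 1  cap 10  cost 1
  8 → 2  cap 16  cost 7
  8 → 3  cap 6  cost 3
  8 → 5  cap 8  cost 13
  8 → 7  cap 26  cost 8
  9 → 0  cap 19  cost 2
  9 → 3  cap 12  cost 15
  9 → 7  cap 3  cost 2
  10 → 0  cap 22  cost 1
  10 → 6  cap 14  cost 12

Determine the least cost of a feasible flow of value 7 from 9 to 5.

Minimum cost for 7 units: 110

shortest-cost path #1: 9→7→5 push 3 @ unit cost 10 (adds 30)
shortest-cost path #2: 9→0→1→5 push 4 @ unit cost 20 (adds 80)
total cost = 110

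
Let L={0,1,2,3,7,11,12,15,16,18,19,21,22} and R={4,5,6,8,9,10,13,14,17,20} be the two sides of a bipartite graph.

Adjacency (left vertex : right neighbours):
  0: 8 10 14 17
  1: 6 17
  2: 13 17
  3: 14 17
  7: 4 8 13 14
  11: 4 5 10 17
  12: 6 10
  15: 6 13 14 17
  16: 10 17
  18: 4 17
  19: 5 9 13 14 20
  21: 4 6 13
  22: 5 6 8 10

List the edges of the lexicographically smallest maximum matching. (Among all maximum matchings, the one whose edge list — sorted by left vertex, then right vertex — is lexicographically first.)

|M| = 9 (so the lex-smallest maximum matching has 9 edges)
process left vertices in ascending order; for each, take the smallest-labelled available neighbour that still permits 9 edges overall, or leave it unmatched if none does
lex-smallest matching: {0-8, 1-6, 2-13, 3-14, 7-4, 11-5, 12-10, 15-17, 19-9}

Lex-smallest maximum matching: {(0,8), (1,6), (2,13), (3,14), (7,4), (11,5), (12,10), (15,17), (19,9)}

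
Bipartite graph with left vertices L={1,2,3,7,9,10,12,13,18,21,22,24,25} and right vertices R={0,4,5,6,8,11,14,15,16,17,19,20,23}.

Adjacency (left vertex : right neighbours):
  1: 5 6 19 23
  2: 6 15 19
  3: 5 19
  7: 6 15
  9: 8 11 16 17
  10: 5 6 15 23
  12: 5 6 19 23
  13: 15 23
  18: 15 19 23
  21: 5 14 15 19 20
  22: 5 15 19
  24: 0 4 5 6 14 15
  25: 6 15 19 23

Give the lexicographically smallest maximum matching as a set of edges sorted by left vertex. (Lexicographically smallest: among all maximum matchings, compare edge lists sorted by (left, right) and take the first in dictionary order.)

|M| = 8 (so the lex-smallest maximum matching has 8 edges)
process left vertices in ascending order; for each, take the smallest-labelled available neighbour that still permits 8 edges overall, or leave it unmatched if none does
lex-smallest matching: {1-5, 2-6, 3-19, 7-15, 9-8, 10-23, 21-14, 24-0}

Lex-smallest maximum matching: {(1,5), (2,6), (3,19), (7,15), (9,8), (10,23), (21,14), (24,0)}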